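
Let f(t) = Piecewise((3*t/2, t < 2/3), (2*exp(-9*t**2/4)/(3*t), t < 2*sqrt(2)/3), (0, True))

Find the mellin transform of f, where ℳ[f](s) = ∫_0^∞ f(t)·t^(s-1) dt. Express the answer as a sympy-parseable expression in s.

strip the common scale on t: t on [0, 1); exp(-t**2)/t on [1, sqrt(2))
remove the shared t-power first: t**2 on [0, 1); exp(-t**2) on [1, sqrt(2))
reversing the power substitution: t on [0, 1); exp(-t) on [1, 2)
f breaks at 2/3 into 2 integrals to sum
segment [0, 2/3) carries 3*t/2; integrate it
∫ 2*exp(-9*t**2/4)/(3*t)·t^(s-1) over [2/3, 2*sqrt(2)/3)

2**(s - 1)*((s + 1)*uppergamma(s/2 - 1/2, 1) - (s + 1)*uppergamma(s/2 - 1/2, 2) + 2)/(3**s*(s + 1))
  Re(s) > -1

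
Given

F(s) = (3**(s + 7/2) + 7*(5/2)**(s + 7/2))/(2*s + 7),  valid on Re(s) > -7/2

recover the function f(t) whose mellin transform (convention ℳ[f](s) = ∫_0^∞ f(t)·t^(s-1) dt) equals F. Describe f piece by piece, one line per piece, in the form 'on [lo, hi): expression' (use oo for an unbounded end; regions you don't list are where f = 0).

cuts at 5/2: linearity sums the 2 kernel integrals
on [0, 5/2) integrate f = 4*t**(7/2) against the kernel
over [5/2, 3), the kernel integral of t**(7/2)/2 enters the sum

on [0, 5/2): 4*t**(7/2)
on [5/2, 3): t**(7/2)/2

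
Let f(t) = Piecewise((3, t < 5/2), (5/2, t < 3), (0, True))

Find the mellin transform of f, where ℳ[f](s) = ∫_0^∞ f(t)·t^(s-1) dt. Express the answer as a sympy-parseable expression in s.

slice at 5/2, transform all 2 pieces, and sum them
the [0, 5/2) slice contributes ∫ 3·t^(s-1) dt
for t in [5/2, 3): the term is ∫ 5/2·t^(s-1)

(5*3**s + (5/2)**s)/(2*s)
  Re(s) > 0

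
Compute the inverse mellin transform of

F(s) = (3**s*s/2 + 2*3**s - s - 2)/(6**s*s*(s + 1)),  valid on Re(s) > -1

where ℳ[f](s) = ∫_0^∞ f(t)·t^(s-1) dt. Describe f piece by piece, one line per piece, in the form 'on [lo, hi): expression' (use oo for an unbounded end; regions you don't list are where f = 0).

on [0, 1/6): 3*t
on [1/6, 1/2): 2 - 3*t

remove the common scale on t first: 2*t on [0, 1/4); 2 - 2*t on [1/4, 3/4)
reversing the common scale on t: t on [0, 1/2); 2 - t on [1/2, 3/2)
summing 2 kernel integrals split by 1/6 yields ℳ[f](s)
on [0, 1/6): add ∫ 3*t·t^(s-1) dt
[1/6, 1/2) adds the kernel integral of (2 - 3*t)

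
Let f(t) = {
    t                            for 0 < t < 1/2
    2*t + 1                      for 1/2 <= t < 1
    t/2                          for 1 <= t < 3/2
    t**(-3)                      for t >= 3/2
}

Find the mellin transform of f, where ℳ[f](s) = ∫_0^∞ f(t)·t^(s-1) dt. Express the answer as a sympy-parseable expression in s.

(270*2**s*s**2 - 702*2**s*s - 324*2**s + 49*3**s*s**2 - 275*3**s*s - 162*s**2 + 378*s + 324)/(108*2**s*s*(s**2 - 2*s - 3))
  -1 < Re(s) < 3

decompose at 1/2, 1, 3/2; ℳ[f](s) sums the 4 pieces' integrals
over [0, 1/2), the kernel integral of t enters the sum
segment 1/2 to 1 holds (2*t + 1); add its integral
piece [1, 3/2): integrate t/2 against the kernel
for t in [3/2, ∞): the term is ∫ t**(-3)·t^(s-1)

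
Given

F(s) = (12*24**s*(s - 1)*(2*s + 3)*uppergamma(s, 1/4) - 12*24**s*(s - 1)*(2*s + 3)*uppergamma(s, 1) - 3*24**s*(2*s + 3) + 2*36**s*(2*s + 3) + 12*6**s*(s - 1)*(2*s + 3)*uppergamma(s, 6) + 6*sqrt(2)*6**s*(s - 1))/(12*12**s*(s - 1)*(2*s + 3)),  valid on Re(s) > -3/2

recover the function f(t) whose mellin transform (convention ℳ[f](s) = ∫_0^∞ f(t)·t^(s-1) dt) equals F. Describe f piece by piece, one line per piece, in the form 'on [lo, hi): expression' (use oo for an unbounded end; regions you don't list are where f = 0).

on [0, 1/2): t**(3/2)
on [1/2, 2): exp(-t/2)
on [2, 3): 1/(2*t)
on [3, oo): exp(-2*t)

linearity at 1/2, 2, 3 turns ℳ[f](s) into 4 summed integrals
segment 0 to 1/2 holds t**(3/2); add its integral
piece [1/2, 2): integrate exp(-t/2) against the kernel
piece [2, 3): integrate 1/(2*t) against the kernel
on [3, ∞) integrate f = exp(-2*t) against the kernel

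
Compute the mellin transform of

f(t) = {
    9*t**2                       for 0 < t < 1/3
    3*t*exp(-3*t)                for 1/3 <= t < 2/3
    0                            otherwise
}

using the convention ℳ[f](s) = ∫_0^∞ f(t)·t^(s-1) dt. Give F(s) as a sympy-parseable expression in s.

the common scale on t comes off first: t**2 on [0, 1); t*exp(-t) on [1, 2)
peel off the shared t-power: t on [0, 1); exp(-t) on [1, 2)
breakpoints 1/3: one integral from each of the 2 segments
over [0, 1/3), the kernel integral of 9*t**2 enters the sum
the [1/3, 2/3) slice contributes ∫ 3*t*exp(-3*t)·t^(s-1) dt

((s + 2)*uppergamma(s + 1, 1) - (s + 2)*uppergamma(s + 1, 2) + 1)/(3**s*(s + 2))
  Re(s) > -2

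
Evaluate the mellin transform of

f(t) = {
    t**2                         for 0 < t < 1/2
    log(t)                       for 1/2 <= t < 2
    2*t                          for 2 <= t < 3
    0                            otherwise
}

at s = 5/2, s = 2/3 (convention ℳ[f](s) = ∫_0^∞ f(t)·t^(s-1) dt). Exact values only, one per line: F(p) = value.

f breaks at 1/2, 2 into 3 integrals to sum
piece [0, 1/2): integrate t**2 against the kernel
segment 1/2 to 2 holds log(t); add its integral
segment [2, 3) carries 2*t; integrate it

F(5/2) = sqrt(2)*(-130649 + 41580*log(2) + 194400*sqrt(6))/25200
F(2/3) = 3*2**(1/3)*(-496*2**(1/3) + 125 + log(2**(80 + 160*2**(1/3))) + 192*6**(2/3))/320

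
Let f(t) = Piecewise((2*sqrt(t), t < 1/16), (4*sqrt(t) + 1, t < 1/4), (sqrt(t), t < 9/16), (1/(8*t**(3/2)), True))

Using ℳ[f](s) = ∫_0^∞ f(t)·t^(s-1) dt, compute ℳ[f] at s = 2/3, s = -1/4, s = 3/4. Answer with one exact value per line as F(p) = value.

strip the power substitution: 2*t on [0, 1/4); 4*t + 1 on [1/4, 1/2); t on [1/2, 3/4); …
undo the common scale on t: t on [0, 1/2); 2*t + 1 on [1/2, 1); t/2 on [1, 3/2); …
slice at 1/16, 1/4, 9/16, transform all 4 pieces, and sum them
∫ over [0, 1/16) of 2*sqrt(t)·t^(s-1) joins the sum
the [1/16, 1/4) slice contributes ∫ (4*sqrt(t) + 1)·t^(s-1) dt
for t in [1/4, 9/16): the term is ∫ sqrt(t)·t^(s-1)
over [9/16, ∞), the kernel integral of 1/(8*t**(3/2)) enters the sum

F(2/3) = 2**(1/3)*(-405 + 629*3**(1/3) + 1170*2**(1/3))/1680
F(-1/4) = 2*sqrt(2) + 1198*sqrt(3)/567 + 4
F(3/4) = -13/60 + 403*sqrt(3)/1080 + 19*sqrt(2)/30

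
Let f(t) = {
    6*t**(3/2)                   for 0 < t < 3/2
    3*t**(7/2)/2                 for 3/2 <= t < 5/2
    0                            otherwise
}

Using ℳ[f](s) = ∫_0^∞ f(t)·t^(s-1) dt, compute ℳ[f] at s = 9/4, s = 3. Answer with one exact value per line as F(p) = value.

linearity at 3/2 turns ℳ[f](s) into 2 summed integrals
∫ over [0, 3/2) of 6*t**(3/2)·t^(s-1) joins the sum
[3/2, 5/2) adds the kernel integral of 3*t**(7/2)/2

F(9/4) = 3*2**(1/4)*(2097*3**(3/4) + 15625*5**(3/4))/3680
F(3) = 3429*sqrt(6)/1664 + 46875*sqrt(10)/1664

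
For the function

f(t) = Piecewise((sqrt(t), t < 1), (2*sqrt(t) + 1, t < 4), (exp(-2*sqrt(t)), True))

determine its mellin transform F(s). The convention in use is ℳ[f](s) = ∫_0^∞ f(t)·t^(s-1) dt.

(-16**s + 10*2**(6*s)*s - 4*2**(4*s)*s + 2*2**(2*s)*s*(2*s + 1)*uppergamma(2*s, 4) + 64**s)/(16**s*s*(2*s + 1))
  Re(s) > -1/2

strip the power substitution: t on [0, 1); 2*t + 1 on [1, 2); exp(-2*t) on [2, ∞)
split f at 1, 4: ℳ[f](s) collects 3 kernel integrals
segment [0, 1) carries sqrt(t); integrate it
segment [1, 4) carries (2*sqrt(t) + 1); integrate it
segment 4 to ∞ holds exp(-2*sqrt(t)); add its integral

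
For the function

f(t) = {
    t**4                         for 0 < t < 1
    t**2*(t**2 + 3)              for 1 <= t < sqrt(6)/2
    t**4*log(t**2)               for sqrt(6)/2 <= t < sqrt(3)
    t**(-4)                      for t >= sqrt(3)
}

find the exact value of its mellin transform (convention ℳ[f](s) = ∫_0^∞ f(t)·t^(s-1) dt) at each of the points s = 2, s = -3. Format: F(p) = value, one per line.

F(2) = 17/48 + log(27*1944**(3/16))
F(-3) = -1133*sqrt(3)/567 + sqrt(6)/2 + log(2**(sqrt(6)/2)*3**(-sqrt(6)/2 + sqrt(3))) + 3

invert the power substitution to get t**2 on [0, 1); t*(t + 3) on [1, 3/2); t**2*log(t) on [3/2, 3); …
remove the shared t-power first: t on [0, 1); t + 3 on [1, 3/2); t*log(t) on [3/2, 3); …
split f at 1, sqrt(6)/2, sqrt(3): ℳ[f](s) collects 4 kernel integrals
over [0, 1), the kernel integral of t**4 enters the sum
on [1, sqrt(6)/2): add ∫ t**2*(t**2 + 3)·t^(s-1) dt
∫ over [sqrt(6)/2, sqrt(3)) of t**4*log(t**2)·t^(s-1) joins the sum
∫ over [sqrt(3), ∞) of t**(-4)·t^(s-1) joins the sum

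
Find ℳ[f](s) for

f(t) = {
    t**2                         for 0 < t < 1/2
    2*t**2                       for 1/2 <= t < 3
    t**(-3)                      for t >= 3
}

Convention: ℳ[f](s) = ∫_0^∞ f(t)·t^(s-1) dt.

(1940*6**s*s - 5840*6**s - 27*s + 81)/(108*2**s*(s**2 - s - 6))
  -2 < Re(s) < 3

remove the shared t-power first: t on [0, 1/2); 2*t on [1/2, 3); t**(-4) on [3, ∞)
decompose at 1/2, 3; ℳ[f](s) sums the 3 pieces' integrals
segment 0 to 1/2 holds t**2; add its integral
∫ over [1/2, 3) of 2*t**2·t^(s-1) joins the sum
over [3, ∞), the kernel integral of t**(-3) enters the sum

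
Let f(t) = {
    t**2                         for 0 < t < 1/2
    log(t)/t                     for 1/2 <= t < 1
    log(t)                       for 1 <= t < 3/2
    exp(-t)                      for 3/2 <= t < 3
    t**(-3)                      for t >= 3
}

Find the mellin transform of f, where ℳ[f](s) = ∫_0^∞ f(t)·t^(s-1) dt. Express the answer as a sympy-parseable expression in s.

(108*2**s*s**2*(s - 3)*(s + 2)*(s**2 - 2*s + 1)*uppergamma(s, 3/2) - 108*2**s*s**2*(s - 3)*(s + 2)*(s**2 - 2*s + 1)*uppergamma(s, 3) - 108*2**s*s**2*(s - 3)*(s + 2) + 108*2**s*(s - 3)*(s + 2)*(s**2 - 2*s + 1) - 108*3**s*s*(s - 3)*(s + 2)*(s**2 - 2*s + 1)*log(2) + 108*3**s*s*(s - 3)*(s + 2)*(s**2 - 2*s + 1)*log(3) - 108*3**s*(s - 3)*(s + 2)*(s**2 - 2*s + 1) - 4*6**s*s**2*(s + 2)*(s**2 - 2*s + 1) + 216*s**3*(s - 3)*(s + 2)*log(2) - 216*s**2*(s - 3)*(s + 2)*log(2) + 216*s**2*(s - 3)*(s + 2) + 27*s**2*(s - 3)*(s**2 - 2*s + 1))/(108*2**s*s**2*(s - 3)*(s + 2)*(s**2 - 2*s + 1))
  -2 < Re(s) < 3

cuts at 1/2, 1, 3/2, 3: linearity sums the 5 kernel integrals
∫ over [0, 1/2) of t**2·t^(s-1) joins the sum
segment 1/2 to 1 holds log(t)/t; add its integral
piece [1, 3/2): integrate log(t) against the kernel
between 3/2 and 3 the integrand is exp(-t)·t^(s-1)
piece [3, ∞): integrate t**(-3) against the kernel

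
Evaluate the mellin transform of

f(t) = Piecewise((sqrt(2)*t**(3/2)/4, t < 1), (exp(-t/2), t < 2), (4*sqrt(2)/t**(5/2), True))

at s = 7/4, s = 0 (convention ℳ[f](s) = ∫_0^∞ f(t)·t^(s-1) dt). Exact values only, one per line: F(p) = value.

F(7/4) = -2*2**(3/4)*uppergamma(7/4, 1) + sqrt(2)/13 + 2*2**(3/4)*uppergamma(7/4, 1/2) + 8*2**(3/4)/3
F(0) = Ei(-1) + sqrt(2)/6 + 2/5 - Ei(-1/2)

remove the common scale on t first: t**(3/2) on [0, 1/2); exp(-t) on [1/2, 1); t**(-5/2) on [1, ∞)
breakpoints 1, 2: one integral from each of the 3 segments
on [0, 1) integrate f = sqrt(2)*t**(3/2)/4 against the kernel
segment 1 to 2 holds exp(-t/2); add its integral
segment [2, ∞) carries 4*sqrt(2)/t**(5/2); integrate it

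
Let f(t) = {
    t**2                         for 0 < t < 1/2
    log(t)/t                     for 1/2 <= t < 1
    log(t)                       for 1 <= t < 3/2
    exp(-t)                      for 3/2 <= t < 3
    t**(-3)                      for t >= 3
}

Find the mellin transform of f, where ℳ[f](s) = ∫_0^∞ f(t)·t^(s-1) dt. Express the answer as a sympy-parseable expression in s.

(108*2**s*s**2*(s - 3)*(s + 2)*(s**2 - 2*s + 1)*uppergamma(s, 3/2) - 108*2**s*s**2*(s - 3)*(s + 2)*(s**2 - 2*s + 1)*uppergamma(s, 3) - 108*2**s*s**2*(s - 3)*(s + 2) + 108*2**s*(s - 3)*(s + 2)*(s**2 - 2*s + 1) - 108*3**s*s*(s - 3)*(s + 2)*(s**2 - 2*s + 1)*log(2) + 108*3**s*s*(s - 3)*(s + 2)*(s**2 - 2*s + 1)*log(3) - 108*3**s*(s - 3)*(s + 2)*(s**2 - 2*s + 1) - 4*6**s*s**2*(s + 2)*(s**2 - 2*s + 1) + 216*s**3*(s - 3)*(s + 2)*log(2) - 216*s**2*(s - 3)*(s + 2)*log(2) + 216*s**2*(s - 3)*(s + 2) + 27*s**2*(s - 3)*(s**2 - 2*s + 1))/(108*2**s*s**2*(s - 3)*(s + 2)*(s**2 - 2*s + 1))
  -2 < Re(s) < 3

cuts at 1/2, 1, 3/2, 3: linearity sums the 5 kernel integrals
on [0, 1/2) integrate f = t**2 against the kernel
segment [1/2, 1) carries log(t)/t; integrate it
segment [1, 3/2) carries log(t); integrate it
over [3/2, 3), the kernel integral of exp(-t) enters the sum
on [3, ∞) integrate f = t**(-3) against the kernel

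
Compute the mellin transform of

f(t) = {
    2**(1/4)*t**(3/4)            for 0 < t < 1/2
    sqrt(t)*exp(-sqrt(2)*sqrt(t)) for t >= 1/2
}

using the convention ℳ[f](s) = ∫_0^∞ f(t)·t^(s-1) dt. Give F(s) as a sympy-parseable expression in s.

peel off the shared t-power: 2**(1/4)*t**(1/4) on [0, 1/2); exp(-sqrt(2)*sqrt(t)) on [1/2, ∞)
strip the common scale on t: t**(1/4) on [0, 1); exp(-sqrt(t)) on [1, ∞)
peel off the power substitution: sqrt(t) on [0, 1); exp(-t) on [1, ∞)
slice at 1/2, transform all 2 pieces, and sum them
∫ 2**(1/4)*t**(3/4)·t^(s-1) over [0, 1/2)
[1/2, ∞) adds the kernel integral of sqrt(t)*exp(-sqrt(2)*sqrt(t))

2**(1/2 - s)*((4*s + 3)*uppergamma(2*s + 1, 1) + 2)/(4*s + 3)
  Re(s) > -3/4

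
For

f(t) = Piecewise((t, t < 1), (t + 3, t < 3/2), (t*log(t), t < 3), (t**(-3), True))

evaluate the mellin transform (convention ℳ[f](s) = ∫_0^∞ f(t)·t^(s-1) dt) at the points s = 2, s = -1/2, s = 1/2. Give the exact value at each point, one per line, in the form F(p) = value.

F(2) = 17/24 + 9*log(2)/8 + 63*log(3)/8
F(-1/2) = -2266*sqrt(3)/567 + sqrt(6) + log(2**(sqrt(6))*3**(-sqrt(6) + 2*sqrt(3))) + 6
F(1/2) = -6 - 178*sqrt(3)/135 + log(2**(sqrt(6)/2)*3**(-sqrt(6)/2 + 2*sqrt(3))) + 23*sqrt(6)/6

along the cuts 1, 3/2, 3, ℳ[f](s) splits into 4 integrals
on [0, 1): add ∫ t·t^(s-1) dt
on [1, 3/2) integrate f = (t + 3) against the kernel
segment 3/2 to 3 holds t*log(t); add its integral
on [3, ∞): add ∫ t**(-3)·t^(s-1) dt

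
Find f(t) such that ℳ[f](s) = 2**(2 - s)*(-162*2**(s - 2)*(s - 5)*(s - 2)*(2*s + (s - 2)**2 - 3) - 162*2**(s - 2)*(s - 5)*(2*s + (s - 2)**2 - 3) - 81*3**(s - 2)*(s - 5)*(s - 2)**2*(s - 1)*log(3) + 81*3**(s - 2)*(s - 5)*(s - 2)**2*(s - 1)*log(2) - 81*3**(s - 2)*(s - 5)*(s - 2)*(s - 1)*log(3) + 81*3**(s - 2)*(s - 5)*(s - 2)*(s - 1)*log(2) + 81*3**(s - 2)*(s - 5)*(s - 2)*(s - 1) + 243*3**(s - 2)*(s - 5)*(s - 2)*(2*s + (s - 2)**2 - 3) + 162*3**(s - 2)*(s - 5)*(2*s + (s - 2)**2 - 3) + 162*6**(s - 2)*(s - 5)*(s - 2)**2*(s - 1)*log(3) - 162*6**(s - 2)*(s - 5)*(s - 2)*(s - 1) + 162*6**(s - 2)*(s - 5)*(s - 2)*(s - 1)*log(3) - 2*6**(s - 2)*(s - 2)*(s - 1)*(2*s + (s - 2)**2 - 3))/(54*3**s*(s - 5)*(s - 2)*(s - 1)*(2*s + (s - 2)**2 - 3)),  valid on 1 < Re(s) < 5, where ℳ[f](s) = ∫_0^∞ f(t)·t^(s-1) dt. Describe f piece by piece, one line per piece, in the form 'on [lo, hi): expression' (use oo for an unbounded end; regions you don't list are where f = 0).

remove the common scale on t first: 1/t on [0, 1); (t + 3)/t**2 on [1, 3/2); log(t)/t on [3/2, 3); …
strip the shared t-power: 1 on [0, 1); (t + 3)/t on [1, 3/2); log(t) on [3/2, 3); …
back out the shared t-power: t on [0, 1); t + 3 on [1, 3/2); t*log(t) on [3/2, 3); …
treat the 4 regions marked off by 1/3, 1/2, 1 separately and sum
over [0, 1/3), the kernel integral of 1/(3*t) enters the sum
segment [1/3, 1/2) carries (3*t + 3)/(9*t**2); integrate it
segment [1/2, 1) carries log(3*t)/(3*t); integrate it
on [1, ∞) integrate f = 1/(243*t**5) against the kernel

on [0, 1/3): 1/(3*t)
on [1/3, 1/2): (3*t + 3)/(9*t**2)
on [1/2, 1): log(3*t)/(3*t)
on [1, oo): 1/(243*t**5)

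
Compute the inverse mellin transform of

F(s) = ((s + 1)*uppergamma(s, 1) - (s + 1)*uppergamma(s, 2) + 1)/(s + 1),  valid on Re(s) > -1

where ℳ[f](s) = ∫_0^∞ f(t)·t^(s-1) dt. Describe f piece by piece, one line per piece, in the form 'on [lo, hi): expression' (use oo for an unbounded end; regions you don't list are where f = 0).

integrate the 2 segments split at 1, then add the results
segment [0, 1) carries t; integrate it
for t in [1, 2): the term is ∫ exp(-t)·t^(s-1)

on [0, 1): t
on [1, 2): exp(-t)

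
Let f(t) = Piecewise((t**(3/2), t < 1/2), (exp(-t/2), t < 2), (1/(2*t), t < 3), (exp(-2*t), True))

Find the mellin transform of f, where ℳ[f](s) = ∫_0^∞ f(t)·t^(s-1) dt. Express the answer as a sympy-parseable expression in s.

treat the 4 regions marked off by 1/2, 2, 3 separately and sum
for t in [0, 1/2): the term is ∫ t**(3/2)·t^(s-1)
∫ exp(-t/2)·t^(s-1) over [1/2, 2)
for t in [2, 3): the term is ∫ 1/(2*t)·t^(s-1)
over [3, ∞), the kernel integral of exp(-2*t) enters the sum

(12*24**s*(s - 1)*(2*s + 3)*uppergamma(s, 1/4) - 12*24**s*(s - 1)*(2*s + 3)*uppergamma(s, 1) - 3*24**s*(2*s + 3) + 2*36**s*(2*s + 3) + 12*6**s*(s - 1)*(2*s + 3)*uppergamma(s, 6) + 6*sqrt(2)*6**s*(s - 1))/(12*12**s*(s - 1)*(2*s + 3))
  Re(s) > -3/2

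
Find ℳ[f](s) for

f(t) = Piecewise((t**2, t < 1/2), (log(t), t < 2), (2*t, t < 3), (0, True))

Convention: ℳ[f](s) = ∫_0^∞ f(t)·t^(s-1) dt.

slice at 1/2, 2, transform all 3 pieces, and sum them
over [0, 1/2), the kernel integral of t**2 enters the sum
∫ over [1/2, 2) of log(t)·t^(s-1) joins the sum
segment 2 to 3 holds 2*t; add its integral

(-16*2**(2*s)*s**2*(s + 2) + 4*2**(2*s)*s*(s + 1)*(s + 2)*log(2) - 4*2**(2*s)*(s + 1)*(s + 2) + 24*6**s*s**2*(s + 2) + s**2*(s + 1) + 4*s*(s + 1)*(s + 2)*log(2) + 4*(s + 1)*(s + 2))/(4*2**s*s**2*(s + 1)*(s + 2))
  Re(s) > -2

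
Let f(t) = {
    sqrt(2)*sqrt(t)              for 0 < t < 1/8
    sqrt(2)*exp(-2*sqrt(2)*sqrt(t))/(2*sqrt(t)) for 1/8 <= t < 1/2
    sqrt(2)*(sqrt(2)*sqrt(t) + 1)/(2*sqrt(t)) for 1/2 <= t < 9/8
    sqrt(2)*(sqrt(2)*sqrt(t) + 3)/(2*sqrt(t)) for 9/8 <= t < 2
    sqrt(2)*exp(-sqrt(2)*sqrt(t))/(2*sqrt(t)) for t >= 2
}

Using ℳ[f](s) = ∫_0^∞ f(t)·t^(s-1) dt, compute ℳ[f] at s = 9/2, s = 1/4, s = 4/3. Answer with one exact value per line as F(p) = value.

F(9/2) = sqrt(2)*(4932000*E + 13477999*exp(2) + 3414960000)*exp(-2)/1474560
F(1/4) = 2**(1/4)*(3*sqrt(2)*(-2 - 2*sqrt(pi)*exp(2)*erfc(sqrt(2)) + sqrt(2)) + 12*E + (-5 - 12*sqrt(pi)*erfc(1) + 12*sqrt(pi)*erfc(sqrt(2)) + 8*sqrt(3))*exp(2))*exp(-2)/3
F(4/3) = -9*3**(2/3)/10 - 39*2**(2/3)/80 - uppergamma(5/3, 2)/4 + 3/176 + uppergamma(5/3, 1)/4 + 2**(2/3)*uppergamma(5/3, 2)/2 + 51*2**(1/3)/10

back out the common scale on t: sqrt(t) on [0, 1/4); exp(-2*sqrt(t))/sqrt(t) on [1/4, 1); (sqrt(t) + 1)/sqrt(t) on [1, 9/4); …
reversing the power substitution: t on [0, 1/2); exp(-2*t)/t on [1/2, 1); (t + 1)/t on [1, 3/2); …
strip the shared t-power: t**2 on [0, 1/2); exp(-2*t) on [1/2, 1); t + 1 on [1, 3/2); …
linearity at 1/8, 1/2, 9/8, 2 turns ℳ[f](s) into 5 summed integrals
on [0, 1/8) integrate f = sqrt(2)*sqrt(t) against the kernel
[1/8, 1/2) adds the kernel integral of sqrt(2)*exp(-2*sqrt(2)*sqrt(t))/(2*sqrt(t))
on [1/2, 9/8) integrate f = sqrt(2)*(sqrt(2)*sqrt(t) + 1)/(2*sqrt(t)) against the kernel
over [9/8, 2), the kernel integral of sqrt(2)*(sqrt(2)*sqrt(t) + 3)/(2*sqrt(t)) enters the sum
∫ sqrt(2)*exp(-sqrt(2)*sqrt(t))/(2*sqrt(t))·t^(s-1) over [2, ∞)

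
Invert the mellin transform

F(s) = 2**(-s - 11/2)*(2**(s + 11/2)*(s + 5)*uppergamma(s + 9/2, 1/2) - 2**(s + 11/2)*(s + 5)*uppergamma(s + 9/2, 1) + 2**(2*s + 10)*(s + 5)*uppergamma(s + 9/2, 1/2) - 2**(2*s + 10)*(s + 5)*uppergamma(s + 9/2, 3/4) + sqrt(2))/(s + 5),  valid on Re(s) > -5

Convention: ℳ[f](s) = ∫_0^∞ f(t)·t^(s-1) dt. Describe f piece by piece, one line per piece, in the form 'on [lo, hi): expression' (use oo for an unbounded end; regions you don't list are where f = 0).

remove the shared t-power first: t**3 on [0, 1/2); t**(5/2)*exp(-t) on [1/2, 1); t**(5/2)*exp(-t/2) on [1, 3/2)
reversing the shared t-power: t**(5/2) on [0, 1/2); t**2*exp(-t) on [1/2, 1); t**2*exp(-t/2) on [1, 3/2)
reversing the shared t-power: sqrt(t) on [0, 1/2); exp(-t) on [1/2, 1); exp(-t/2) on [1, 3/2)
breakpoints 1/2, 1: one integral from each of the 3 segments
over [0, 1/2), the kernel integral of t**5 enters the sum
on [1/2, 1) integrate f = t**(9/2)*exp(-t) against the kernel
the [1, 3/2) slice contributes ∫ t**(9/2)*exp(-t/2)·t^(s-1) dt

on [0, 1/2): t**5
on [1/2, 1): t**(9/2)*exp(-t)
on [1, 3/2): t**(9/2)*exp(-t/2)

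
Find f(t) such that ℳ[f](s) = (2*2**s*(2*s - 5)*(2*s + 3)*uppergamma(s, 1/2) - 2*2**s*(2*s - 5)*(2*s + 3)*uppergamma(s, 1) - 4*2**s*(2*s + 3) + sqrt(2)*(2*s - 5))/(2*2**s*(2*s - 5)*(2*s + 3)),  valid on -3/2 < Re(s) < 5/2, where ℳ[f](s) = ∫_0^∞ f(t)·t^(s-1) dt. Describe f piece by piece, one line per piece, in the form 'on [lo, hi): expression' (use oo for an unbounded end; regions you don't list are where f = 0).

along the cuts 1/2, 1, ℳ[f](s) splits into 3 integrals
[0, 1/2) adds the kernel integral of t**(3/2)
segment [1/2, 1) carries exp(-t); integrate it
piece [1, ∞): integrate t**(-5/2) against the kernel

on [0, 1/2): t**(3/2)
on [1/2, 1): exp(-t)
on [1, oo): t**(-5/2)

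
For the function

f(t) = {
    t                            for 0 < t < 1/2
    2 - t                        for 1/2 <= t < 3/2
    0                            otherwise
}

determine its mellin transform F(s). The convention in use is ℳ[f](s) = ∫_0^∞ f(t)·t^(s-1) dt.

summing 2 kernel integrals split by 1/2 yields ℳ[f](s)
for t in [0, 1/2): the term is ∫ t·t^(s-1)
on [1/2, 3/2): add ∫ (2 - t)·t^(s-1) dt

(3**s*s + 4*3**s - 2*s - 4)/(2*2**s*s*(s + 1))
  Re(s) > -1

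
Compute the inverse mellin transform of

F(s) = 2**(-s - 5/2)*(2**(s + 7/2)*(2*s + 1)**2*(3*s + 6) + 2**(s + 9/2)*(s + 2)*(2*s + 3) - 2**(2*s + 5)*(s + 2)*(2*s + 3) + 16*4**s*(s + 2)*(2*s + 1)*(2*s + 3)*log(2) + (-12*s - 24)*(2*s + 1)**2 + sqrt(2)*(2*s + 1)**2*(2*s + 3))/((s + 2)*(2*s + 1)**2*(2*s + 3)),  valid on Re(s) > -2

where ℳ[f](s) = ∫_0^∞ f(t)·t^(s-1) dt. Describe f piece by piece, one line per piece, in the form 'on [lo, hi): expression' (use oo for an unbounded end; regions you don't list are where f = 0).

on [0, 1/2): t**2
on [1/2, 1): 3*t**(3/2)
on [1, 2): sqrt(t)*log(t)

undo the shared t-power: t**(3/2) on [0, 1/2); 3*t on [1/2, 1); log(t) on [1, 2)
breakpoints 1/2, 1: one integral from each of the 3 segments
for t in [0, 1/2): the term is ∫ t**2·t^(s-1)
segment [1/2, 1) carries 3*t**(3/2); integrate it
between 1 and 2 the integrand is sqrt(t)*log(t)·t^(s-1)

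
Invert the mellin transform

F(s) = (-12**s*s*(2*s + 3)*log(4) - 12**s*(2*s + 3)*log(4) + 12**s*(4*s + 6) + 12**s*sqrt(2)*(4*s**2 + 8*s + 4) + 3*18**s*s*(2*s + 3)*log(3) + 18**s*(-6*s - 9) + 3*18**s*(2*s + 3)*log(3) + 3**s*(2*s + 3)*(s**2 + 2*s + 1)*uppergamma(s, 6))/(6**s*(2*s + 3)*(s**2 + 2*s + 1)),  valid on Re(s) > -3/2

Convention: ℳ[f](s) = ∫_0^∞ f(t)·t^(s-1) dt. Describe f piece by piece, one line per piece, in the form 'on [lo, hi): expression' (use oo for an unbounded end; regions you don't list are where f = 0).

integrate the 3 segments split at 2, 3, then add the results
segment [0, 2) carries t**(3/2); integrate it
on [2, 3) integrate f = t*log(t) against the kernel
[3, ∞) adds the kernel integral of exp(-2*t)

on [0, 2): t**(3/2)
on [2, 3): t*log(t)
on [3, oo): exp(-2*t)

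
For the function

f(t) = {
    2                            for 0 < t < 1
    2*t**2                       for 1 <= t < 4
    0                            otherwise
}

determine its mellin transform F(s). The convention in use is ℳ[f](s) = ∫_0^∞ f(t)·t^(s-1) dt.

the 2 pieces separated at 1 each add one integral
[0, 1) adds the kernel integral of 2
piece [1, 4): integrate 2*t**2 against the kernel

4*(8*2**(2*s)*s + 1)/(s*(s + 2))
  Re(s) > 0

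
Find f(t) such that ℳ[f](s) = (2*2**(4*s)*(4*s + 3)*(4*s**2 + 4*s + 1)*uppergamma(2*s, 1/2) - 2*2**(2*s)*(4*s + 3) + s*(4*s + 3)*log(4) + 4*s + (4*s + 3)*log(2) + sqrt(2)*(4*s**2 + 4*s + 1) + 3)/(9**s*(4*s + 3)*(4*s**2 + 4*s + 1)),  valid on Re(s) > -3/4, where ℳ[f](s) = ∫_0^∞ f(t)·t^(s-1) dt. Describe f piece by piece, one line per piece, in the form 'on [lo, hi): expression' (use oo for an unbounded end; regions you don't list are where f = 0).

invert the power substitution to get 3*sqrt(6)*t**(3/2)/4 on [0, 1/3); 3*t*log(3*t/2)/2 on [1/3, 2/3); exp(-3*t/4) on [2/3, ∞)
undo the common scale on t: t**(3/2) on [0, 1/2); t*log(t) on [1/2, 1); exp(-t/2) on [1, ∞)
f breaks at 1/9, 4/9 into 3 integrals to sum
[0, 1/9) adds the kernel integral of 3*sqrt(6)*t**(3/4)/4
on [1/9, 4/9) integrate f = 3*sqrt(t)*log(3*sqrt(t)/2)/2 against the kernel
for t in [4/9, ∞): the term is ∫ exp(-3*sqrt(t)/4)·t^(s-1)

on [0, 1/9): 3*sqrt(6)*t**(3/4)/4
on [1/9, 4/9): 3*sqrt(t)*log(3*sqrt(t)/2)/2
on [4/9, oo): exp(-3*sqrt(t)/4)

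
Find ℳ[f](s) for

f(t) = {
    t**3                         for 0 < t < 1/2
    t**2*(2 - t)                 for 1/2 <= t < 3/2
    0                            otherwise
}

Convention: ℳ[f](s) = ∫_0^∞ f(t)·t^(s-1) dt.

invert the shared t-power to get t on [0, 1/2); 2 - t on [1/2, 3/2)
integrate the 2 segments split at 1/2, then add the results
[0, 1/2) adds the kernel integral of t**3
on [1/2, 3/2): add ∫ t**2*(2 - t)·t^(s-1) dt

(9*3**s*(s + 2) + 36*3**s - 2*s - 8)/(8*2**s*(s + 2)*(s + 3))
  Re(s) > -3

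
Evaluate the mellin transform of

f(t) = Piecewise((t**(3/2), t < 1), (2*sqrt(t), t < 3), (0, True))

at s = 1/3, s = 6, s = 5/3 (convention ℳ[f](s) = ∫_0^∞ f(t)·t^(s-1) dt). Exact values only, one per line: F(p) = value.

decompose at 1; ℳ[f](s) sums the 2 pieces' integrals
segment 0 to 1 holds t**(3/2); add its integral
the [1, 3) slice contributes ∫ 2*sqrt(t)·t^(s-1) dt

F(1/3) = -102/55 + 12*3**(5/6)/5
F(6) = -34/195 + 2916*sqrt(3)/13
F(5/3) = -150/247 + 108*3**(1/6)/13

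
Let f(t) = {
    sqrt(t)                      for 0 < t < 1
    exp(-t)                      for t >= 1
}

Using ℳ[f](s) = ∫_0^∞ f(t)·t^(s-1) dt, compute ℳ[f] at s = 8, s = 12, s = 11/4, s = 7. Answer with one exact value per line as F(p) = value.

cuts at 1: linearity sums the 2 kernel integrals
for t in [0, 1): the term is ∫ sqrt(t)·t^(s-1)
∫ exp(-t)·t^(s-1) over [1, ∞)

F(8) = 2/17 + 13700*exp(-1)
F(12) = 2/25 + 108505112*exp(-1)
F(11/4) = 4/13 + uppergamma(11/4, 1)
F(7) = 2/15 + 1957*exp(-1)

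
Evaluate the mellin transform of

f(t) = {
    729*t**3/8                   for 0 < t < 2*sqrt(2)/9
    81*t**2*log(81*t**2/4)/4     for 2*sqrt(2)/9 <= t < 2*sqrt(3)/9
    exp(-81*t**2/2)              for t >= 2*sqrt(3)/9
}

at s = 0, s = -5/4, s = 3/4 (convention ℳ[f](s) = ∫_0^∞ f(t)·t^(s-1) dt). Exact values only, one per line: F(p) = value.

F(0) = -log(2) - 1/2 - Ei(-6)/2 + 2*sqrt(2)/3 + 3*log(3)/2
F(-5/4) = -8*2**(3/4)*3**(7/8) + 9*2**(3/8)*sqrt(3)*uppergamma(-5/8, 6)/4 + log(3**(3*2**(3/4)*3**(7/8))/2**(6*2**(1/8)*sqrt(3))) + 18*2**(5/8)*sqrt(3)/7 + 16*2**(1/8)*sqrt(3)
F(3/4) = -32*2**(3/4)*3**(7/8)/363 - 16*2**(1/8)*sqrt(3)*log(2)/99 + 2**(3/8)*sqrt(3)*uppergamma(3/8, 6)/18 + 128*2**(1/8)*sqrt(3)/1089 + 16*2**(5/8)*sqrt(3)/135 + 4*2**(3/4)*3**(7/8)*log(3)/33

undo the common scale on t: 27*t**3 on [0, sqrt(2)/3); 9*t**2*log(9*t**2) on [sqrt(2)/3, sqrt(3)/3); exp(-18*t**2) on [sqrt(3)/3, ∞)
the common scale on t comes off first: t**3 on [0, sqrt(2)); t**2*log(t**2) on [sqrt(2), sqrt(3)); exp(-2*t**2) on [sqrt(3), ∞)
undo the power substitution: t**(3/2) on [0, 2); t*log(t) on [2, 3); exp(-2*t) on [3, ∞)
decompose at 2*sqrt(2)/9, 2*sqrt(3)/9; ℳ[f](s) sums the 3 pieces' integrals
segment [0, 2*sqrt(2)/9) carries 729*t**3/8; integrate it
∫ 81*t**2*log(81*t**2/4)/4·t^(s-1) over [2*sqrt(2)/9, 2*sqrt(3)/9)
for t in [2*sqrt(3)/9, ∞): the term is ∫ exp(-81*t**2/2)·t^(s-1)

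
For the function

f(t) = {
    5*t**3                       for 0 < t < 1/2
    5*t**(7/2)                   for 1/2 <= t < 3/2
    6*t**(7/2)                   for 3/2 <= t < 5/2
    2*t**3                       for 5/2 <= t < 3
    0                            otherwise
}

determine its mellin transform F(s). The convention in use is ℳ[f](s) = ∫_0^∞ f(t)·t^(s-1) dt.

(-10*2**(-s - 7/2)*(s + 3) + 5*2**(-s - 3)*(2*s + 7) + 2*3**(s + 3)*(2*s + 7) - 2*(3/2)**(s + 7/2)*(s + 3) - 2*(5/2)**(s + 3)*(2*s + 7) + 12*(5/2)**(s + 7/2)*(s + 3))/((s + 3)*(2*s + 7))
  Re(s) > -3

treat the 4 regions marked off by 1/2, 3/2, 5/2 separately and sum
piece [0, 1/2): integrate 5*t**3 against the kernel
between 1/2 and 3/2 the integrand is 5*t**(7/2)·t^(s-1)
segment 3/2 to 5/2 holds 6*t**(7/2); add its integral
on [5/2, 3): add ∫ 2*t**3·t^(s-1) dt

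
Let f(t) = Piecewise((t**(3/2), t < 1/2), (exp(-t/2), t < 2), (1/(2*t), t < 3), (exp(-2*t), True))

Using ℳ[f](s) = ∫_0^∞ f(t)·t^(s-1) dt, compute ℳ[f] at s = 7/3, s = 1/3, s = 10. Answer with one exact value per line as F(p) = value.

F(7/3) = -4*2**(1/3)*uppergamma(7/3, 1) - 3*2**(1/3)/4 + 2**(2/3)*uppergamma(7/3, 6)/8 + 3*2**(1/6)/184 + 9*3**(1/3)/8 + 4*2**(1/3)*uppergamma(7/3, 1/4)
F(1/3) = -3**(1/3)/4 - 2**(1/3)*uppergamma(1/3, 1) + 2**(2/3)*uppergamma(1/3, 6)/2 + 3*2**(1/6)/22 + 3*2**(1/3)/8 + 2**(1/3)*uppergamma(1/3, 1/4)
F(10) = -1010083840*exp(-1) + sqrt(2)/47104 + 1047735*exp(-6)/8 + 19171/18 + 122145247909*exp(-1/4)/256

linearity at 1/2, 2, 3 turns ℳ[f](s) into 4 summed integrals
on [0, 1/2): add ∫ t**(3/2)·t^(s-1) dt
[1/2, 2) adds the kernel integral of exp(-t/2)
on [2, 3): add ∫ 1/(2*t)·t^(s-1) dt
the [3, ∞) slice contributes ∫ exp(-2*t)·t^(s-1) dt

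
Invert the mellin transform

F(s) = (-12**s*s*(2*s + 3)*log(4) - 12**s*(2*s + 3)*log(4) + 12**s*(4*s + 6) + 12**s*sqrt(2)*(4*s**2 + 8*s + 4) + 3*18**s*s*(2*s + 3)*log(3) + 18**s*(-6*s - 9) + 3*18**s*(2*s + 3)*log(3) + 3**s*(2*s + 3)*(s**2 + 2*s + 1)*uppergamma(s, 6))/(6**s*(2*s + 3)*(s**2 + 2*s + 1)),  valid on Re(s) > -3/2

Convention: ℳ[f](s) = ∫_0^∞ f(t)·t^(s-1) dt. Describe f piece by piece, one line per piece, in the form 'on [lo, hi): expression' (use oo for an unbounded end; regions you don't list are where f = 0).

on [0, 2): t**(3/2)
on [2, 3): t*log(t)
on [3, oo): exp(-2*t)

slice at 2, 3, transform all 3 pieces, and sum them
[0, 2) adds the kernel integral of t**(3/2)
∫ t*log(t)·t^(s-1) over [2, 3)
between 3 and ∞ the integrand is exp(-2*t)·t^(s-1)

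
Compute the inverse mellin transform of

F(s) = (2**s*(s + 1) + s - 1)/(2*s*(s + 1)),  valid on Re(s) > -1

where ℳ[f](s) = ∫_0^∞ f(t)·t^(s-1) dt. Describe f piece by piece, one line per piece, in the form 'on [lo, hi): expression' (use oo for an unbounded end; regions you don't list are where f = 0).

on [0, 1): t
on [1, 2): 1/2

integrate the 2 segments split at 1, then add the results
segment 0 to 1 holds t; add its integral
on [1, 2) integrate f = 1/2 against the kernel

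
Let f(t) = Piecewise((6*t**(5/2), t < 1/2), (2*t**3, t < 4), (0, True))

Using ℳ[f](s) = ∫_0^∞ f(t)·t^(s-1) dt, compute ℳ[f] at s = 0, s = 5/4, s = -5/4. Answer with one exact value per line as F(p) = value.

F(0) = 3*sqrt(2)/10 + 511/12
F(5/4) = -2**(3/4)/68 + 2**(1/4)/10 + 2048*sqrt(2)/17
F(-5/4) = -2*2**(1/4)/7 + 6*2**(3/4)/5 + 64*sqrt(2)/7

treat the 2 regions marked off by 1/2 separately and sum
piece [0, 1/2): integrate 6*t**(5/2) against the kernel
the [1/2, 4) slice contributes ∫ 2*t**3·t^(s-1) dt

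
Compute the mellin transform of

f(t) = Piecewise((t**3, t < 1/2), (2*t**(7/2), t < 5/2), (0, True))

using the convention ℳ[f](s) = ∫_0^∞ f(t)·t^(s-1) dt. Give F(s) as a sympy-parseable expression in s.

split f at 1/2: ℳ[f](s) collects 2 kernel integrals
the [0, 1/2) slice contributes ∫ t**3·t^(s-1) dt
segment [1/2, 5/2) carries 2*t**(7/2); integrate it

(2**(3/2 - s)*5**(s + 7/2)*(s + 3) + 2**(3/2 - s)*(-s - 3) + (2*s + 7)/2**s)/(8*(s + 3)*(2*s + 7))
  Re(s) > -3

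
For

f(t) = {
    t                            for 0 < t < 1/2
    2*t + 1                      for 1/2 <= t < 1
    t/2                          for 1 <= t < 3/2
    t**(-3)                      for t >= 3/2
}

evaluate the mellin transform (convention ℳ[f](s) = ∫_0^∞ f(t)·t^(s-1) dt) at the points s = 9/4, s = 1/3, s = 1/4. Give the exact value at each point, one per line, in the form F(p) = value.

integrate the 4 segments split at 1/2, 1, 3/2, then add the results
over [0, 1/2), the kernel integral of t enters the sum
between 1/2 and 1 the integrand is (2*t + 1)·t^(s-1)
for t in [1, 3/2): the term is ∫ t/2·t^(s-1)
on [3/2, ∞): add ∫ t**(-3)·t^(s-1) dt

F(9/4) = 2**(3/4)*(-70 + 424*2**(1/4) + 659*3**(1/4))/936
F(1/3) = 2**(2/3)*(-486 + 97*3**(1/3) + 594*2**(1/3))/288
F(1/4) = 2**(3/4)*(-6534 + 1051*3**(1/4) + 7722*2**(1/4))/2970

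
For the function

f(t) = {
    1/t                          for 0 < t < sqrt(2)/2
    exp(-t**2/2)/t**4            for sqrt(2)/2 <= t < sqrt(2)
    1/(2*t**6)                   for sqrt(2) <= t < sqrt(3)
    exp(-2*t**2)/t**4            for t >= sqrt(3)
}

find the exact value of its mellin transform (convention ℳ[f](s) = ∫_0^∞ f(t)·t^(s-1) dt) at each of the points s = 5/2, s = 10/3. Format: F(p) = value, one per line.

reversing the power substitution: 1/sqrt(t) on [0, 1/2); exp(-t/2)/t**2 on [1/2, 2); 1/(2*t**3) on [2, 3); …
peel off the shared t-power: sqrt(t) on [0, 1/2); exp(-t/2)/t on [1/2, 2); 1/(2*t**2) on [2, 3); …
strip the shared t-power: t**(3/2) on [0, 1/2); exp(-t/2) on [1/2, 2); 1/(2*t) on [2, 3); …
linearity at sqrt(2)/2, sqrt(2), sqrt(3) turns ℳ[f](s) into 4 summed integrals
for t in [0, sqrt(2)/2): the term is ∫ 1/t·t^(s-1)
on [sqrt(2)/2, sqrt(2)): add ∫ exp(-t**2/2)/t**4·t^(s-1) dt
∫ over [sqrt(2), sqrt(3)) of 1/(2*t**6)·t^(s-1) joins the sum
segment sqrt(3) to ∞ holds exp(-2*t**2)/t**4; add its integral

F(5/2) = -2**(1/4)*uppergamma(-3/4, 1)/4 - 3**(1/4)/63 + 2**(3/4)*uppergamma(-3/4, 6)/2 + 31*2**(1/4)/84 + 2**(1/4)*uppergamma(-3/4, 1/4)/4
F(10/3) = -2**(2/3)*uppergamma(-1/3, 1)/4 - 3**(2/3)/48 + 2**(1/3)*uppergamma(-1/3, 6)/2 + 3*2**(2/3)/64 + 3*2**(5/6)/28 + 2**(2/3)*uppergamma(-1/3, 1/4)/4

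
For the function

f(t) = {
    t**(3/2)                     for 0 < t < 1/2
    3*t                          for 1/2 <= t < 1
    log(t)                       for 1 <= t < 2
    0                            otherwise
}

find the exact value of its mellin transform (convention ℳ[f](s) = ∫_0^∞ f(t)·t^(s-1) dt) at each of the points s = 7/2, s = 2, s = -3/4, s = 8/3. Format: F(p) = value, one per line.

treat the 3 regions marked off by 1/2, 1 separately and sum
between 0 and 1/2 the integrand is t**(3/2)·t^(s-1)
[1/2, 1) adds the kernel integral of 3*t
for t in [1, 2): the term is ∫ log(t)·t^(s-1)

F(7/2) = sqrt(2)*(-31700 + 17747*sqrt(2) + 107520*log(2))/47040
F(2) = sqrt(2)/56 + 1/8 + log(4)
F(-3/4) = -6*2**(3/4) - 2*2**(1/4)*log(2)/3 - 2*2**(1/4)/9 + 124/9
F(8/3) = -9*2**(2/3)/16 - 9*2**(1/3)/176 + 3*2**(5/6)/400 + 675/704 + 3*2**(2/3)*log(2)/2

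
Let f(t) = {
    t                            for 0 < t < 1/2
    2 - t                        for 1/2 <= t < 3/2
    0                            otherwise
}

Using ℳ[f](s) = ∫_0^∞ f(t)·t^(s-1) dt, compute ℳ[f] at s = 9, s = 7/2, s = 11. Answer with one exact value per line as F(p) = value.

slice at 1/2, transform all 2 pieces, and sum them
on [0, 1/2) integrate f = t against the kernel
piece [1/2, 3/2): integrate (2 - t) against the kernel

F(9) = 255857/92160
F(7/2) = sqrt(2)*(-22 + 405*sqrt(3))/1008
F(11) = 2657179/540672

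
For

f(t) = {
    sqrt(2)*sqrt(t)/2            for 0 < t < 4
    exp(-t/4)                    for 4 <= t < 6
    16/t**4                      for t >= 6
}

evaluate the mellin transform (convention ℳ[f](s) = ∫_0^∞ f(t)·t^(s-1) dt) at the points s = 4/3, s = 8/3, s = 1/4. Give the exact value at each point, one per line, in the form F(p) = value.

back out the common scale on t: sqrt(t) on [0, 2); exp(-t/2) on [2, 3); t**(-4) on [3, ∞)
breakpoints 4, 6: one integral from each of the 3 segments
segment [0, 4) carries sqrt(2)*sqrt(t)/2; integrate it
over [4, 6), the kernel integral of exp(-t/4) enters the sum
[6, ∞) adds the kernel integral of 16/t**4

F(4/3) = -4*2**(2/3)*uppergamma(4/3, 3/2) + 6**(1/3)/36 + 4*2**(2/3)*uppergamma(4/3, 1) + 48*2**(1/6)/11
F(8/3) = -32*2**(1/3)*uppergamma(8/3, 3/2) + 6**(2/3)/3 + 192*2**(5/6)/19 + 32*2**(1/3)*uppergamma(8/3, 1)
F(1/4) = -sqrt(2)*uppergamma(1/4, 3/2) + 4*6**(1/4)/1215 + sqrt(2)*uppergamma(1/4, 1) + 8/3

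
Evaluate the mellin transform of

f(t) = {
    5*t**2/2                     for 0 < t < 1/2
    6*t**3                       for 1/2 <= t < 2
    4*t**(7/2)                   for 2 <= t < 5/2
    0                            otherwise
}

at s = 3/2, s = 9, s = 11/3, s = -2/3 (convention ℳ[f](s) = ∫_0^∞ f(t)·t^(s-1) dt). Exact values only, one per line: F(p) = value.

decompose at 1/2, 2; ℳ[f](s) sums the 3 pieces' integrals
∫ over [0, 1/2) of 5*t**2/2·t^(s-1) joins the sum
segment 1/2 to 2 holds 6*t**3; add its integral
on [2, 5/2): add ∫ 4*t**(7/2)·t^(s-1) dt

F(3/2) = 7169*sqrt(2)/336 + 2101/40
F(9) = -32768*sqrt(2)/25 + 184549375/90112 + 9765625*sqrt(10)/1024
F(11/3) = -3072*2**(1/6)/43 - 3*2**(1/3)/21760 + 288*2**(2/3)/5 + 234375*2**(5/6)*5**(1/6)/1376
F(-2/3) = -96*2**(5/6)/17 + 33*2**(2/3)/224 + 72*2**(1/3)/7 + 75*2**(1/6)*5**(5/6)/17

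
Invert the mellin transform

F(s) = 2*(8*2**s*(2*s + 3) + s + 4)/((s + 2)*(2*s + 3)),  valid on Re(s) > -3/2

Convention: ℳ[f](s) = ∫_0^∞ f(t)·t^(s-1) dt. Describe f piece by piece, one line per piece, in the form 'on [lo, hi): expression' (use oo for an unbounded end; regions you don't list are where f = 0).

on [0, 1): 5*t**(3/2)
on [1, 2): 4*t**2

f breaks at 1 into 2 integrals to sum
between 0 and 1 the integrand is 5*t**(3/2)·t^(s-1)
on [1, 2) integrate f = 4*t**2 against the kernel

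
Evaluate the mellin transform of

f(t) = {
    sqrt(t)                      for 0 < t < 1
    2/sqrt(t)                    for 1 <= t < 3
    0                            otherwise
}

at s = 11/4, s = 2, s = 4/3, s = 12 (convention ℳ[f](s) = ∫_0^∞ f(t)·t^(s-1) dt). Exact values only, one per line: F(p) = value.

undo the shared t-power: t**(3/2) on [0, 1); 2*sqrt(t) on [1, 3)
f breaks at 1 into 2 integrals to sum
piece [0, 1): integrate sqrt(t) against the kernel
on [1, 3) integrate f = 2/sqrt(t) against the kernel

F(11/4) = -68/117 + 8*3**(1/4)
F(2) = -14/15 + 4*sqrt(3)
F(4/3) = -102/55 + 12*3**(5/6)/5
F(12) = -54/575 + 708588*sqrt(3)/23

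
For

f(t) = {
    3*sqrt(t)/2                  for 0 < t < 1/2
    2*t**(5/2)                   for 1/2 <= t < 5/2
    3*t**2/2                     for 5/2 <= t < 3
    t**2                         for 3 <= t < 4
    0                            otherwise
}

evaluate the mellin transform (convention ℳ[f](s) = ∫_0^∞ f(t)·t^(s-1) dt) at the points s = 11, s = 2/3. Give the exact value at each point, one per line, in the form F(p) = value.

slice at 1/2, 5/2, 3, transform all 4 pieces, and sum them
∫ over [0, 1/2) of 3*sqrt(t)/2·t^(s-1) joins the sum
for t in [1/2, 5/2): the term is ∫ 2*t**(5/2)·t^(s-1)
segment [5/2, 3) carries 3*t**2/2; integrate it
the [3, 4) slice contributes ∫ t**2·t^(s-1) dt

F(11) = 29*sqrt(2)/1271808 + 1220703125*sqrt(10)/110592 + 1108910212417/212992
F(2/3) = -225*2**(1/3)*5**(2/3)/128 + 75*2**(5/6)/266 + 27*3**(2/3)/16 + 375*2**(5/6)*5**(1/6)/76 + 12*2**(1/3)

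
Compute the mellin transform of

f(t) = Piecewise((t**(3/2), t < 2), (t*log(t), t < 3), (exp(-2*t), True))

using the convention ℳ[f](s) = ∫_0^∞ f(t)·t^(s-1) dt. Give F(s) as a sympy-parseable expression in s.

(-12**s*s*(2*s + 3)*log(4) - 12**s*(2*s + 3)*log(4) + 12**s*(4*s + 6) + 12**s*sqrt(2)*(4*s**2 + 8*s + 4) + 3*18**s*s*(2*s + 3)*log(3) + 18**s*(-6*s - 9) + 3*18**s*(2*s + 3)*log(3) + 3**s*(2*s + 3)*(s**2 + 2*s + 1)*uppergamma(s, 6))/(6**s*(2*s + 3)*(s**2 + 2*s + 1))
  Re(s) > -3/2

breakpoints 2, 3: one integral from each of the 3 segments
over [0, 2), the kernel integral of t**(3/2) enters the sum
between 2 and 3 the integrand is t*log(t)·t^(s-1)
over [3, ∞), the kernel integral of exp(-2*t) enters the sum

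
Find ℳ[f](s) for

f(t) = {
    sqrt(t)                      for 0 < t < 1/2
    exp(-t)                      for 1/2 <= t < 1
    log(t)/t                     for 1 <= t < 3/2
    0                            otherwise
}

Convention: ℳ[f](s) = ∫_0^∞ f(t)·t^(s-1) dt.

(3*2**s*(2*s + 1)*(s**2 - 2*s + 1)*uppergamma(s, 1/2) - 3*2**s*(2*s + 1)*(s**2 - 2*s + 1)*uppergamma(s, 1) + 3*2**s*(2*s + 1) + 3**s*s*(2*s + 1)*(-2*log(2) + 2*log(3)) - 2*3**s*(2*s + 1) + 3**s*(2*s + 1)*(-2*log(3) + 2*log(2)) + 3*sqrt(2)*(s**2 - 2*s + 1))/(3*2**s*(2*s + 1)*(s**2 - 2*s + 1))
  Re(s) > -1/2

cuts at 1/2, 1: linearity sums the 3 kernel integrals
on [0, 1/2) integrate f = sqrt(t) against the kernel
the [1/2, 1) slice contributes ∫ exp(-t)·t^(s-1) dt
the [1, 3/2) slice contributes ∫ log(t)/t·t^(s-1) dt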